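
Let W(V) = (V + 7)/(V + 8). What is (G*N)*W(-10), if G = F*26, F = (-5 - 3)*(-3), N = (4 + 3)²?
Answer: 45864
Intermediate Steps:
N = 49 (N = 7² = 49)
F = 24 (F = -8*(-3) = 24)
G = 624 (G = 24*26 = 624)
W(V) = (7 + V)/(8 + V)
(G*N)*W(-10) = (624*49)*((7 - 10)/(8 - 10)) = 30576*(-3/(-2)) = 30576*(-½*(-3)) = 30576*(3/2) = 45864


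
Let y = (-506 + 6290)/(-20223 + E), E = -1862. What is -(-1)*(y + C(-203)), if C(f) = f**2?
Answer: 910094981/22085 ≈ 41209.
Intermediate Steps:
y = -5784/22085 (y = (-506 + 6290)/(-20223 - 1862) = 5784/(-22085) = 5784*(-1/22085) = -5784/22085 ≈ -0.26190)
-(-1)*(y + C(-203)) = -(-1)*(-5784/22085 + (-203)**2) = -(-1)*(-5784/22085 + 41209) = -(-1)*910094981/22085 = -1*(-910094981/22085) = 910094981/22085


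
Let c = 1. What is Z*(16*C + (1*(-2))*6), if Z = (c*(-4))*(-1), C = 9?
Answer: 528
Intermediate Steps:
Z = 4 (Z = (1*(-4))*(-1) = -4*(-1) = 4)
Z*(16*C + (1*(-2))*6) = 4*(16*9 + (1*(-2))*6) = 4*(144 - 2*6) = 4*(144 - 12) = 4*132 = 528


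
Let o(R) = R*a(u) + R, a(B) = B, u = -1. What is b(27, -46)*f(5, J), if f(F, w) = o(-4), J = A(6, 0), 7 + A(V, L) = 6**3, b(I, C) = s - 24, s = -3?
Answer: 0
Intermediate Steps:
b(I, C) = -27 (b(I, C) = -3 - 24 = -27)
o(R) = 0 (o(R) = R*(-1) + R = -R + R = 0)
A(V, L) = 209 (A(V, L) = -7 + 6**3 = -7 + 216 = 209)
J = 209
f(F, w) = 0
b(27, -46)*f(5, J) = -27*0 = 0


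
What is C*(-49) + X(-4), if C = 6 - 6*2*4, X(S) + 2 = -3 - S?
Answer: 2057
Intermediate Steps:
X(S) = -5 - S (X(S) = -2 + (-3 - S) = -5 - S)
C = -42 (C = 6 - 48 = -42)
C*(-49) + X(-4) = -42*(-49) + (-5 - 1*(-4)) = 2058 + (-5 + 4) = 2058 - 1 = 2057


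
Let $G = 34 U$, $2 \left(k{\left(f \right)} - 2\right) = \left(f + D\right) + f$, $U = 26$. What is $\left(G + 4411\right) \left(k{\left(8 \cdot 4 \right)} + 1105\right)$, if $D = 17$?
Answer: $\frac{12152025}{2} \approx 6.076 \cdot 10^{6}$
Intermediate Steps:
$k{\left(f \right)} = \frac{21}{2} + f$ ($k{\left(f \right)} = 2 + \frac{\left(f + 17\right) + f}{2} = 2 + \frac{\left(17 + f\right) + f}{2} = 2 + \frac{17 + 2 f}{2} = 2 + \left(\frac{17}{2} + f\right) = \frac{21}{2} + f$)
$G = 884$ ($G = 34 \cdot 26 = 884$)
$\left(G + 4411\right) \left(k{\left(8 \cdot 4 \right)} + 1105\right) = \left(884 + 4411\right) \left(\left(\frac{21}{2} + 8 \cdot 4\right) + 1105\right) = 5295 \left(\left(\frac{21}{2} + 32\right) + 1105\right) = 5295 \left(\frac{85}{2} + 1105\right) = 5295 \cdot \frac{2295}{2} = \frac{12152025}{2}$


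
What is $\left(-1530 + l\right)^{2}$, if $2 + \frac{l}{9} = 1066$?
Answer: $64738116$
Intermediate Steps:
$l = 9576$ ($l = -18 + 9 \cdot 1066 = -18 + 9594 = 9576$)
$\left(-1530 + l\right)^{2} = \left(-1530 + 9576\right)^{2} = 8046^{2} = 64738116$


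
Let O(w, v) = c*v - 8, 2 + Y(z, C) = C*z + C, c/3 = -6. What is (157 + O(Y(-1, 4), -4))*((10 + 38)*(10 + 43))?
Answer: 562224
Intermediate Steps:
c = -18 (c = 3*(-6) = -18)
Y(z, C) = -2 + C + C*z (Y(z, C) = -2 + (C*z + C) = -2 + (C + C*z) = -2 + C + C*z)
O(w, v) = -8 - 18*v (O(w, v) = -18*v - 8 = -8 - 18*v)
(157 + O(Y(-1, 4), -4))*((10 + 38)*(10 + 43)) = (157 + (-8 - 18*(-4)))*((10 + 38)*(10 + 43)) = (157 + (-8 + 72))*(48*53) = (157 + 64)*2544 = 221*2544 = 562224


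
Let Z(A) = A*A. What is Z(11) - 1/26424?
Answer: 3197303/26424 ≈ 121.00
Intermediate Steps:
Z(A) = A**2
Z(11) - 1/26424 = 11**2 - 1/26424 = 121 - 1*1/26424 = 121 - 1/26424 = 3197303/26424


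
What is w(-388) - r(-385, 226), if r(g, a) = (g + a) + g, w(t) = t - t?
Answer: 544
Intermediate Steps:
w(t) = 0
r(g, a) = a + 2*g (r(g, a) = (a + g) + g = a + 2*g)
w(-388) - r(-385, 226) = 0 - (226 + 2*(-385)) = 0 - (226 - 770) = 0 - 1*(-544) = 0 + 544 = 544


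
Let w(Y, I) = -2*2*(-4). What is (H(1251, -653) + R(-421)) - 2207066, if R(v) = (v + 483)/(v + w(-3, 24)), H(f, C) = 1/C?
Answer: -583691750581/264465 ≈ -2.2071e+6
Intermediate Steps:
w(Y, I) = 16 (w(Y, I) = -4*(-4) = 16)
R(v) = (483 + v)/(16 + v) (R(v) = (v + 483)/(v + 16) = (483 + v)/(16 + v))
(H(1251, -653) + R(-421)) - 2207066 = (1/(-653) + (483 - 421)/(16 - 421)) - 2207066 = (-1/653 + 62/(-405)) - 2207066 = (-1/653 - 1/405*62) - 2207066 = (-1/653 - 62/405) - 2207066 = -40891/264465 - 2207066 = -583691750581/264465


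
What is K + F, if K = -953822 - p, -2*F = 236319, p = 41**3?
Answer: -2281805/2 ≈ -1.1409e+6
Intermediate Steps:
p = 68921
F = -236319/2 (F = -1/2*236319 = -236319/2 ≈ -1.1816e+5)
K = -1022743 (K = -953822 - 1*68921 = -953822 - 68921 = -1022743)
K + F = -1022743 - 236319/2 = -2281805/2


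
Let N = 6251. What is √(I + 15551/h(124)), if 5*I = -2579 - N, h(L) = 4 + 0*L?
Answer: 3*√943/2 ≈ 46.062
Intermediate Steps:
h(L) = 4 (h(L) = 4 + 0 = 4)
I = -1766 (I = (-2579 - 1*6251)/5 = (-2579 - 6251)/5 = (⅕)*(-8830) = -1766)
√(I + 15551/h(124)) = √(-1766 + 15551/4) = √(8487/4) = 3*√943/2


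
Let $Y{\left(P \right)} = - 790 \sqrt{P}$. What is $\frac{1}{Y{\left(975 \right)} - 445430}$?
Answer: $- \frac{44543}{19779938740} + \frac{79 \sqrt{39}}{3955987748} \approx -2.1272 \cdot 10^{-6}$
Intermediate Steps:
$\frac{1}{Y{\left(975 \right)} - 445430} = \frac{1}{- 790 \sqrt{975} - 445430} = \frac{1}{- 790 \cdot 5 \sqrt{39} - 445430} = \frac{1}{- 3950 \sqrt{39} - 445430} = \frac{1}{-445430 - 3950 \sqrt{39}}$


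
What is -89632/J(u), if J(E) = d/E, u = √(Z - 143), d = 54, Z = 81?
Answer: -44816*I*√62/27 ≈ -13070.0*I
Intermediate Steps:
u = I*√62 (u = √(81 - 143) = √(-62) = I*√62 ≈ 7.874*I)
J(E) = 54/E
-89632/J(u) = -89632*I*√62/54 = -44816*I*√62/27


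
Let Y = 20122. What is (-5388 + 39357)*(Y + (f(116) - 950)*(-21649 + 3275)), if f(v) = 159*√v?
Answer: 593622609918 - 198478557108*√29 ≈ -4.7522e+11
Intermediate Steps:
(-5388 + 39357)*(Y + (f(116) - 950)*(-21649 + 3275)) = (-5388 + 39357)*(20122 + (159*√116 - 950)*(-21649 + 3275)) = 33969*(20122 + (159*(2*√29) - 950)*(-18374)) = 33969*(20122 + (318*√29 - 950)*(-18374)) = 33969*(20122 + (-950 + 318*√29)*(-18374)) = 33969*(20122 + (17455300 - 5842932*√29)) = 33969*(17475422 - 5842932*√29) = 593622609918 - 198478557108*√29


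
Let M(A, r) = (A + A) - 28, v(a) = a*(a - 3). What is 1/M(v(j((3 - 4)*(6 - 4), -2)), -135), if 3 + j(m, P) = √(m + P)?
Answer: I/36 ≈ 0.027778*I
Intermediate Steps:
j(m, P) = -3 + √(P + m) (j(m, P) = -3 + √(m + P) = -3 + √(P + m))
v(a) = a*(-3 + a)
M(A, r) = -28 + 2*A (M(A, r) = 2*A - 28 = -28 + 2*A)
1/M(v(j((3 - 4)*(6 - 4), -2)), -135) = 1/(-28 + 2*((-3 + √(-2 + (3 - 4)*(6 - 4)))*(-3 + (-3 + √(-2 + (3 - 4)*(6 - 4)))))) = 1/(-28 + 2*((-3 + √(-2 - 1*2))*(-3 + (-3 + √(-2 - 1*2))))) = 1/(-28 + 2*((-3 + √(-2 - 2))*(-3 + (-3 + √(-2 - 2))))) = 1/(-28 + 2*((-3 + √(-4))*(-3 + (-3 + √(-4))))) = 1/(-28 + 2*((-3 + 2*I)*(-3 + (-3 + 2*I)))) = 1/(-28 + 2*((-3 + 2*I)*(-6 + 2*I))) = 1/(-28 + 2*((-6 + 2*I)*(-3 + 2*I))) = 1/(-28 + 2*(-6 + 2*I)*(-3 + 2*I))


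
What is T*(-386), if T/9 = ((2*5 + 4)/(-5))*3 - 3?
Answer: 198018/5 ≈ 39604.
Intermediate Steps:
T = -513/5 (T = 9*(((2*5 + 4)/(-5))*3 - 3) = 9*(((10 + 4)*(-1/5))*3 - 3) = 9*((14*(-1/5))*3 - 3) = 9*(-14/5*3 - 3) = 9*(-42/5 - 3) = 9*(-57/5) = -513/5 ≈ -102.60)
T*(-386) = -513/5*(-386) = 198018/5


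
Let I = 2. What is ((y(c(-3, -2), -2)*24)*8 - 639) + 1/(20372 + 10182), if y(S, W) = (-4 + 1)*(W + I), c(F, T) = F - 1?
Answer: -19524005/30554 ≈ -639.00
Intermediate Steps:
c(F, T) = -1 + F
y(S, W) = -6 - 3*W (y(S, W) = (-4 + 1)*(W + 2) = -3*(2 + W) = -6 - 3*W)
((y(c(-3, -2), -2)*24)*8 - 639) + 1/(20372 + 10182) = (((-6 - 3*(-2))*24)*8 - 639) + 1/(20372 + 10182) = (((-6 + 6)*24)*8 - 639) + 1/30554 = ((0*24)*8 - 639) + 1/30554 = (0*8 - 639) + 1/30554 = (0 - 639) + 1/30554 = -639 + 1/30554 = -19524005/30554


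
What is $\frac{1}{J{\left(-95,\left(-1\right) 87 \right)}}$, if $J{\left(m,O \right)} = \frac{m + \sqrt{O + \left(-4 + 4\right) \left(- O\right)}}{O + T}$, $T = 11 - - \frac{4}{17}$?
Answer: $\frac{15295}{19363} + \frac{161 i \sqrt{87}}{19363} \approx 0.78991 + 0.077556 i$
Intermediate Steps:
$T = \frac{191}{17}$ ($T = 11 - \left(-4\right) \frac{1}{17} = 11 - - \frac{4}{17} = 11 + \frac{4}{17} = \frac{191}{17} \approx 11.235$)
$J{\left(m,O \right)} = \frac{m + \sqrt{O}}{\frac{191}{17} + O}$ ($J{\left(m,O \right)} = \frac{m + \sqrt{O + \left(-4 + 4\right) \left(- O\right)}}{O + \frac{191}{17}} = \frac{m + \sqrt{O + 0 \left(- O\right)}}{\frac{191}{17} + O} = \frac{m + \sqrt{O + 0}}{\frac{191}{17} + O} = \frac{m + \sqrt{O}}{\frac{191}{17} + O}$)
$\frac{1}{J{\left(-95,\left(-1\right) 87 \right)}} = \frac{1}{17 \frac{1}{191 + 17 \left(\left(-1\right) 87\right)} \left(-95 + \sqrt{\left(-1\right) 87}\right)} = \frac{1}{17 \frac{1}{191 + 17 \left(-87\right)} \left(-95 + \sqrt{-87}\right)} = \frac{1}{17 \frac{1}{191 - 1479} \left(-95 + i \sqrt{87}\right)} = \frac{1}{17 \frac{1}{-1288} \left(-95 + i \sqrt{87}\right)} = \frac{1}{17 \left(- \frac{1}{1288}\right) \left(-95 + i \sqrt{87}\right)} = \frac{1}{\frac{1615}{1288} - \frac{17 i \sqrt{87}}{1288}}$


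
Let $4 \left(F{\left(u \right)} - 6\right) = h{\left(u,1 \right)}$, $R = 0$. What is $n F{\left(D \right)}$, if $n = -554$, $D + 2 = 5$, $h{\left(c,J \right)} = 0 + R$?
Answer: $-3324$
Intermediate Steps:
$h{\left(c,J \right)} = 0$ ($h{\left(c,J \right)} = 0 + 0 = 0$)
$D = 3$ ($D = -2 + 5 = 3$)
$F{\left(u \right)} = 6$ ($F{\left(u \right)} = 6 + \frac{1}{4} \cdot 0 = 6 + 0 = 6$)
$n F{\left(D \right)} = \left(-554\right) 6 = -3324$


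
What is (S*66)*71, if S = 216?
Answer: 1012176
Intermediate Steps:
(S*66)*71 = (216*66)*71 = 14256*71 = 1012176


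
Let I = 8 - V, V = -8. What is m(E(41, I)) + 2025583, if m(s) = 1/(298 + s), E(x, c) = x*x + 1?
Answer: 4010654341/1980 ≈ 2.0256e+6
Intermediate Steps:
I = 16 (I = 8 - 1*(-8) = 8 + 8 = 16)
E(x, c) = 1 + x² (E(x, c) = x² + 1 = 1 + x²)
m(E(41, I)) + 2025583 = 1/(298 + (1 + 41²)) + 2025583 = 1/(298 + (1 + 1681)) + 2025583 = 1/(298 + 1682) + 2025583 = 1/1980 + 2025583 = 4010654341/1980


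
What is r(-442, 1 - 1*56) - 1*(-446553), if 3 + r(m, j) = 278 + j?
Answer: 446773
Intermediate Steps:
r(m, j) = 275 + j (r(m, j) = -3 + (278 + j) = 275 + j)
r(-442, 1 - 1*56) - 1*(-446553) = (275 + (1 - 1*56)) - 1*(-446553) = (275 + (1 - 56)) + 446553 = (275 - 55) + 446553 = 220 + 446553 = 446773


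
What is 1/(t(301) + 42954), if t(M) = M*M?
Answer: 1/133555 ≈ 7.4875e-6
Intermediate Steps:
t(M) = M²
1/(t(301) + 42954) = 1/(301² + 42954) = 1/(90601 + 42954) = 1/133555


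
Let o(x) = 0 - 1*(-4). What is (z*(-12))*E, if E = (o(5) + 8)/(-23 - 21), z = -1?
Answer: -36/11 ≈ -3.2727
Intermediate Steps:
o(x) = 4 (o(x) = 0 + 4 = 4)
E = -3/11 (E = (4 + 8)/(-23 - 21) = 12/(-44) = 12*(-1/44) = -3/11 ≈ -0.27273)
(z*(-12))*E = -1*(-12)*(-3/11) = 12*(-3/11) = -36/11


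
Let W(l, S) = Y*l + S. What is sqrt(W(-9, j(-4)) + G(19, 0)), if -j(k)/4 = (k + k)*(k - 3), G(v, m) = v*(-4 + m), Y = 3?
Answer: I*sqrt(327) ≈ 18.083*I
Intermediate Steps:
j(k) = -8*k*(-3 + k) (j(k) = -4*(k + k)*(k - 3) = -4*2*k*(-3 + k) = -8*k*(-3 + k))
W(l, S) = S + 3*l (W(l, S) = 3*l + S = S + 3*l)
sqrt(W(-9, j(-4)) + G(19, 0)) = sqrt((8*(-4)*(3 - 1*(-4)) + 3*(-9)) + 19*(-4 + 0)) = sqrt((8*(-4)*(3 + 4) - 27) + 19*(-4)) = sqrt((8*(-4)*7 - 27) - 76) = sqrt((-224 - 27) - 76) = sqrt(-251 - 76) = sqrt(-327) = I*sqrt(327)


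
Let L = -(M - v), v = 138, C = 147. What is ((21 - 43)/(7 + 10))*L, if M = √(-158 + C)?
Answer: -3036/17 + 22*I*√11/17 ≈ -178.59 + 4.2921*I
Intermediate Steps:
M = I*√11 (M = √(-158 + 147) = √(-11) = I*√11 ≈ 3.3166*I)
L = 138 - I*√11 (L = -(I*√11 - 1*138) = -(I*√11 - 138) = -(-138 + I*√11) = 138 - I*√11 ≈ 138.0 - 3.3166*I)
((21 - 43)/(7 + 10))*L = ((21 - 43)/(7 + 10))*(138 - I*√11) = (-22/17)*(138 - I*√11) = (-22*1/17)*(138 - I*√11) = -22*(138 - I*√11)/17 = -3036/17 + 22*I*√11/17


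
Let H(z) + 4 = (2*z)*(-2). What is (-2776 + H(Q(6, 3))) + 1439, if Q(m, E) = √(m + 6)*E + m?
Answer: -1365 - 24*√3 ≈ -1406.6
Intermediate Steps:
Q(m, E) = m + E*√(6 + m) (Q(m, E) = √(6 + m)*E + m = E*√(6 + m) + m = m + E*√(6 + m))
H(z) = -4 - 4*z (H(z) = -4 + (2*z)*(-2) = -4 - 4*z)
(-2776 + H(Q(6, 3))) + 1439 = (-2776 + (-4 - 4*(6 + 3*√(6 + 6)))) + 1439 = (-2776 + (-4 - 4*(6 + 3*√12))) + 1439 = (-2776 + (-4 - 4*(6 + 3*(2*√3)))) + 1439 = (-2776 + (-4 - 4*(6 + 6*√3))) + 1439 = (-2776 + (-4 + (-24 - 24*√3))) + 1439 = (-2776 + (-28 - 24*√3)) + 1439 = (-2804 - 24*√3) + 1439 = -1365 - 24*√3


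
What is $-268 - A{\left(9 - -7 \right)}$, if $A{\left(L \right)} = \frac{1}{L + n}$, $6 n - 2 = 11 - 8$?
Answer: $- \frac{27074}{101} \approx -268.06$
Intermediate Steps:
$n = \frac{5}{6}$ ($n = \frac{1}{3} + \frac{11 - 8}{6} = \frac{1}{3} + \frac{1}{6} \cdot 3 = \frac{1}{3} + \frac{1}{2} = \frac{5}{6} \approx 0.83333$)
$A{\left(L \right)} = \frac{1}{\frac{5}{6} + L}$ ($A{\left(L \right)} = \frac{1}{L + \frac{5}{6}} = \frac{1}{\frac{5}{6} + L}$)
$-268 - A{\left(9 - -7 \right)} = -268 - \frac{6}{5 + 6 \left(9 - -7\right)} = -268 - \frac{6}{5 + 6 \left(9 + 7\right)} = -268 - \frac{6}{5 + 6 \cdot 16} = -268 - \frac{6}{5 + 96} = -268 - \frac{6}{101} = - \frac{27074}{101}$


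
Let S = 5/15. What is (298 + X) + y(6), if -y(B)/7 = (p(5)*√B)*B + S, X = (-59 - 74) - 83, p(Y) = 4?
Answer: 239/3 - 168*√6 ≈ -331.85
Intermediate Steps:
X = -216 (X = -133 - 83 = -216)
S = ⅓ (S = 5*(1/15) = ⅓ ≈ 0.33333)
y(B) = -7/3 - 28*B^(3/2) (y(B) = -7*((4*√B)*B + ⅓) = -7*(4*B^(3/2) + ⅓) = -7*(⅓ + 4*B^(3/2)) = -7/3 - 28*B^(3/2))
(298 + X) + y(6) = (298 - 216) + (-7/3 - 168*√6) = 82 + (-7/3 - 168*√6) = 239/3 - 168*√6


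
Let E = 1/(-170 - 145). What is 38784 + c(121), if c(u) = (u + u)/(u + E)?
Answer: 739144803/19057 ≈ 38786.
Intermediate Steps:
E = -1/315 (E = 1/(-315) = -1/315 ≈ -0.0031746)
c(u) = 2*u/(-1/315 + u) (c(u) = (u + u)/(u - 1/315) = (2*u)/(-1/315 + u) = 2*u/(-1/315 + u))
38784 + c(121) = 38784 + 630*121/(-1 + 315*121) = 38784 + 630*121/(-1 + 38115) = 38784 + 630*121/38114 = 38784 + 630*121*(1/38114) = 38784 + 38115/19057 = 739144803/19057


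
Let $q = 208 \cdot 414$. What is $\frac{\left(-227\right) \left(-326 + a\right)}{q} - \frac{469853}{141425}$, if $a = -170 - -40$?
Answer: $- \frac{1075866539}{507432900} \approx -2.1202$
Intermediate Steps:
$q = 86112$
$a = -130$ ($a = -170 + 40 = -130$)
$\frac{\left(-227\right) \left(-326 + a\right)}{q} - \frac{469853}{141425} = \frac{\left(-227\right) \left(-326 - 130\right)}{86112} - \frac{469853}{141425} = \left(-227\right) \left(-456\right) \frac{1}{86112} - \frac{469853}{141425} = 103512 \cdot \frac{1}{86112} - \frac{469853}{141425} = \frac{4313}{3588} - \frac{469853}{141425} = - \frac{1075866539}{507432900}$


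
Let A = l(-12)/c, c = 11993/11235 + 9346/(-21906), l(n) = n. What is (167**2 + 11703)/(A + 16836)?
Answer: 260179402084/110514961167 ≈ 2.3542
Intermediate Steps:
c = 26286058/41018985 (c = 11993*(1/11235) + 9346*(-1/21906) = 11993/11235 - 4673/10953 = 26286058/41018985 ≈ 0.64083)
A = -246113910/13143029 (A = -12/26286058/41018985 = -12*41018985/26286058 = -246113910/13143029 ≈ -18.726)
(167**2 + 11703)/(A + 16836) = (167**2 + 11703)/(-246113910/13143029 + 16836) = (27889 + 11703)/(221029922334/13143029) = 39592*(13143029/221029922334) = 260179402084/110514961167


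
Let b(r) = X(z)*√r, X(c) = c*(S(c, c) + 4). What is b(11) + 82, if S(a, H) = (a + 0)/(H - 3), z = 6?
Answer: 82 + 36*√11 ≈ 201.40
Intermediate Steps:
S(a, H) = a/(-3 + H)
X(c) = c*(4 + c/(-3 + c)) (X(c) = c*(c/(-3 + c) + 4) = c*(4 + c/(-3 + c)))
b(r) = 36*√r (b(r) = (6*(-12 + 5*6)/(-3 + 6))*√r = (6*(-12 + 30)/3)*√r = (6*(⅓)*18)*√r = 36*√r)
b(11) + 82 = 36*√11 + 82 = 82 + 36*√11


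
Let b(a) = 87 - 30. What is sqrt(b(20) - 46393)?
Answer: 16*I*sqrt(181) ≈ 215.26*I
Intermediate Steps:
b(a) = 57
sqrt(b(20) - 46393) = sqrt(57 - 46393) = sqrt(-46336) = 16*I*sqrt(181)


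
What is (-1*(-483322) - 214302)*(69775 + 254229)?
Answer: 87163556080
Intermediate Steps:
(-1*(-483322) - 214302)*(69775 + 254229) = (483322 - 214302)*324004 = 269020*324004 = 87163556080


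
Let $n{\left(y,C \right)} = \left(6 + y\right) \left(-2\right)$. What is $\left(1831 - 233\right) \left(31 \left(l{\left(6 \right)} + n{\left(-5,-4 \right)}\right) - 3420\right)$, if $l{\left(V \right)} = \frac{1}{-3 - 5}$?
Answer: $- \frac{22281713}{4} \approx -5.5704 \cdot 10^{6}$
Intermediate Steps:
$n{\left(y,C \right)} = -12 - 2 y$
$l{\left(V \right)} = - \frac{1}{8}$ ($l{\left(V \right)} = \frac{1}{-8} = - \frac{1}{8}$)
$\left(1831 - 233\right) \left(31 \left(l{\left(6 \right)} + n{\left(-5,-4 \right)}\right) - 3420\right) = \left(1831 - 233\right) \left(31 \left(- \frac{1}{8} - 2\right) - 3420\right) = 1598 \left(31 \left(- \frac{1}{8} + \left(-12 + 10\right)\right) - 3420\right) = 1598 \left(31 \left(- \frac{1}{8} - 2\right) - 3420\right) = 1598 \left(31 \left(- \frac{17}{8}\right) - 3420\right) = 1598 \left(- \frac{527}{8} - 3420\right) = 1598 \left(- \frac{27887}{8}\right) = - \frac{22281713}{4}$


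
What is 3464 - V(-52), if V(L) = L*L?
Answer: 760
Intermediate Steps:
V(L) = L²
3464 - V(-52) = 3464 - 1*(-52)² = 3464 - 1*2704 = 3464 - 2704 = 760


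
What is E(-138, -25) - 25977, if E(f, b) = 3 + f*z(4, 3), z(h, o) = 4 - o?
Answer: -26112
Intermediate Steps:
E(f, b) = 3 + f (E(f, b) = 3 + f*(4 - 1*3) = 3 + f*(4 - 3) = 3 + f*1 = 3 + f)
E(-138, -25) - 25977 = (3 - 138) - 25977 = -135 - 25977 = -26112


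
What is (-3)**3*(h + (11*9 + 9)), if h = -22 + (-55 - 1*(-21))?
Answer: -1404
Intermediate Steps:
h = -56 (h = -22 + (-55 + 21) = -22 - 34 = -56)
(-3)**3*(h + (11*9 + 9)) = (-3)**3*(-56 + (11*9 + 9)) = -27*(-56 + (99 + 9)) = -27*(-56 + 108) = -27*52 = -1404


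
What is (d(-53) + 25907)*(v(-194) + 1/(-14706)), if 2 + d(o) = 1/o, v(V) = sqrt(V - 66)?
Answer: -686482/389709 + 2745928*I*sqrt(65)/53 ≈ -1.7615 + 4.1771e+5*I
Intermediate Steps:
v(V) = sqrt(-66 + V)
d(o) = -2 + 1/o
(d(-53) + 25907)*(v(-194) + 1/(-14706)) = ((-2 + 1/(-53)) + 25907)*(sqrt(-66 - 194) + 1/(-14706)) = ((-2 - 1/53) + 25907)*(sqrt(-260) - 1/14706) = (-107/53 + 25907)*(2*I*sqrt(65) - 1/14706) = 1372964*(-1/14706 + 2*I*sqrt(65))/53 = -686482/389709 + 2745928*I*sqrt(65)/53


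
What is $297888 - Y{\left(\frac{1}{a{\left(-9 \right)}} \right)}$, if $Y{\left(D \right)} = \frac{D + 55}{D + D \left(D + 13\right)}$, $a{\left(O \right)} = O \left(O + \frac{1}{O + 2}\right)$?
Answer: $\frac{16811526624}{56497} \approx 2.9757 \cdot 10^{5}$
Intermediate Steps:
$a{\left(O \right)} = O \left(O + \frac{1}{2 + O}\right)$
$Y{\left(D \right)} = \frac{55 + D}{D + D \left(13 + D\right)}$
$297888 - Y{\left(\frac{1}{a{\left(-9 \right)}} \right)} = 297888 - \frac{55 + \frac{1}{\left(-9\right) \frac{1}{2 - 9} \left(1 + \left(-9\right)^{2} + 2 \left(-9\right)\right)}}{\frac{1}{\left(-9\right) \frac{1}{2 - 9} \left(1 + \left(-9\right)^{2} + 2 \left(-9\right)\right)} \left(14 + \frac{1}{\left(-9\right) \frac{1}{2 - 9} \left(1 + \left(-9\right)^{2} + 2 \left(-9\right)\right)}\right)} = 297888 - \frac{55 + \frac{1}{\left(-9\right) \frac{1}{-7} \left(1 + 81 - 18\right)}}{\frac{1}{\left(-9\right) \frac{1}{-7} \left(1 + 81 - 18\right)} \left(14 + \frac{1}{\left(-9\right) \frac{1}{-7} \left(1 + 81 - 18\right)}\right)} = 297888 - \frac{55 + \frac{1}{\left(-9\right) \left(- \frac{1}{7}\right) 64}}{\frac{1}{\left(-9\right) \left(- \frac{1}{7}\right) 64} \left(14 + \frac{1}{\left(-9\right) \left(- \frac{1}{7}\right) 64}\right)} = 297888 - \frac{55 + \frac{1}{\frac{576}{7}}}{\frac{1}{\frac{576}{7}} \left(14 + \frac{1}{\frac{576}{7}}\right)} = 297888 - \frac{55 + \frac{7}{576}}{\frac{7}{576} \left(14 + \frac{7}{576}\right)} = 297888 - \frac{576}{7} \frac{1}{\frac{8071}{576}} \cdot \frac{31687}{576} = 297888 - \frac{576}{7} \cdot \frac{576}{8071} \cdot \frac{31687}{576} = 297888 - \frac{18251712}{56497} = \frac{16811526624}{56497}$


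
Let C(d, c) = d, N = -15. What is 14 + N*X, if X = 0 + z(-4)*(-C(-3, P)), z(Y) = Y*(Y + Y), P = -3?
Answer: -1426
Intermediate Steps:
z(Y) = 2*Y² (z(Y) = Y*(2*Y) = 2*Y²)
X = 96 (X = 0 + (2*(-4)²)*(-1*(-3)) = 0 + (2*16)*3 = 0 + 32*3 = 0 + 96 = 96)
14 + N*X = 14 - 15*96 = 14 - 1440 = -1426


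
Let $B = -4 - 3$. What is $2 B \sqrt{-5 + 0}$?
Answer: $- 14 i \sqrt{5} \approx - 31.305 i$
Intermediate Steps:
$B = -7$ ($B = -4 - 3 = -7$)
$2 B \sqrt{-5 + 0} = 2 \left(-7\right) \sqrt{-5 + 0} = - 14 \sqrt{-5} = - 14 i \sqrt{5}$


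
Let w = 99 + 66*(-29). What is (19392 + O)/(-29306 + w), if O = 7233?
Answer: -26625/31121 ≈ -0.85553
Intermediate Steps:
w = -1815 (w = 99 - 1914 = -1815)
(19392 + O)/(-29306 + w) = (19392 + 7233)/(-29306 - 1815) = 26625/(-31121) = 26625*(-1/31121) = -26625/31121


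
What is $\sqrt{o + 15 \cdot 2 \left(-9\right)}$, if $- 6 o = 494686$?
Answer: $\frac{i \sqrt{744459}}{3} \approx 287.61 i$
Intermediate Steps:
$o = - \frac{247343}{3}$ ($o = \left(- \frac{1}{6}\right) 494686 = - \frac{247343}{3} \approx -82448.0$)
$\sqrt{o + 15 \cdot 2 \left(-9\right)} = \sqrt{- \frac{247343}{3} + 15 \cdot 2 \left(-9\right)} = \sqrt{- \frac{247343}{3} + 30 \left(-9\right)} = \sqrt{- \frac{247343}{3} - 270} = \sqrt{- \frac{248153}{3}} = \frac{i \sqrt{744459}}{3}$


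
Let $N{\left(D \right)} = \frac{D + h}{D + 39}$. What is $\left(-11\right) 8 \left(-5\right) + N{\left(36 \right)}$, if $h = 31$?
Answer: $\frac{33067}{75} \approx 440.89$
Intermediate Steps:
$N{\left(D \right)} = \frac{31 + D}{39 + D}$ ($N{\left(D \right)} = \frac{D + 31}{D + 39} = \frac{31 + D}{39 + D}$)
$\left(-11\right) 8 \left(-5\right) + N{\left(36 \right)} = \left(-11\right) 8 \left(-5\right) + \frac{31 + 36}{39 + 36} = \left(-88\right) \left(-5\right) + \frac{1}{75} \cdot 67 = 440 + \frac{1}{75} \cdot 67 = 440 + \frac{67}{75} = \frac{33067}{75}$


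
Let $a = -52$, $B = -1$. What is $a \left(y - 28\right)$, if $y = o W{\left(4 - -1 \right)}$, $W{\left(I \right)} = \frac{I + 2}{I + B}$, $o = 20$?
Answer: $-364$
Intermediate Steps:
$W{\left(I \right)} = \frac{2 + I}{-1 + I}$ ($W{\left(I \right)} = \frac{I + 2}{I - 1} = \frac{2 + I}{-1 + I}$)
$y = 35$ ($y = 20 \frac{2 + \left(4 - -1\right)}{-1 + \left(4 - -1\right)} = 20 \frac{2 + \left(4 + 1\right)}{-1 + \left(4 + 1\right)} = 20 \frac{2 + 5}{-1 + 5} = 20 \cdot \frac{1}{4} \cdot 7 = 20 \cdot \frac{7}{4} = 35$)
$a \left(y - 28\right) = - 52 \left(35 - 28\right) = \left(-52\right) 7 = -364$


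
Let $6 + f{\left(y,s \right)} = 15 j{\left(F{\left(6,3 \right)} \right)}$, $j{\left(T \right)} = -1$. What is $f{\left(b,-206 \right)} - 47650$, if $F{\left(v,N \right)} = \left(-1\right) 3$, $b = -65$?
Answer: $-47671$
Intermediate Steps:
$F{\left(v,N \right)} = -3$
$f{\left(y,s \right)} = -21$ ($f{\left(y,s \right)} = -6 + 15 \left(-1\right) = -6 - 15 = -21$)
$f{\left(b,-206 \right)} - 47650 = -21 - 47650 = -47671$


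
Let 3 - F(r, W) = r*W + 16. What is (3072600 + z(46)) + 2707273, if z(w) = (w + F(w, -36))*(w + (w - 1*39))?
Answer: 5869390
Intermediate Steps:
F(r, W) = -13 - W*r (F(r, W) = 3 - (r*W + 16) = 3 - (W*r + 16) = 3 - (16 + W*r) = 3 + (-16 - W*r) = -13 - W*r)
z(w) = (-39 + 2*w)*(-13 + 37*w) (z(w) = (w + (-13 - 1*(-36)*w))*(w + (w - 1*39)) = (w + (-13 + 36*w))*(w + (w - 39)) = (-13 + 37*w)*(w + (-39 + w)) = (-13 + 37*w)*(-39 + 2*w) = (-39 + 2*w)*(-13 + 37*w))
(3072600 + z(46)) + 2707273 = (3072600 + (507 - 1469*46 + 74*46²)) + 2707273 = (3072600 + (507 - 67574 + 74*2116)) + 2707273 = (3072600 + (507 - 67574 + 156584)) + 2707273 = (3072600 + 89517) + 2707273 = 3162117 + 2707273 = 5869390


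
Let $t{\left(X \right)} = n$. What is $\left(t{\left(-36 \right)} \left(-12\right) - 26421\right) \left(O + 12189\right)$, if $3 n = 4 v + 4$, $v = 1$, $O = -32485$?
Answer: $536890088$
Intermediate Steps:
$n = \frac{8}{3}$ ($n = \frac{4 \cdot 1 + 4}{3} = \frac{4 + 4}{3} = \frac{1}{3} \cdot 8 = \frac{8}{3} \approx 2.6667$)
$t{\left(X \right)} = \frac{8}{3}$
$\left(t{\left(-36 \right)} \left(-12\right) - 26421\right) \left(O + 12189\right) = \left(\frac{8}{3} \left(-12\right) - 26421\right) \left(-32485 + 12189\right) = \left(-32 - 26421\right) \left(-20296\right) = \left(-26453\right) \left(-20296\right) = 536890088$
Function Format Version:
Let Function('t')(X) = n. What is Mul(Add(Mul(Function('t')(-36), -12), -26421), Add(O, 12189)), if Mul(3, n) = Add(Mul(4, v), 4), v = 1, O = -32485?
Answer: 536890088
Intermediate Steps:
n = Rational(8, 3) (n = Mul(Rational(1, 3), Add(Mul(4, 1), 4)) = Mul(Rational(1, 3), Add(4, 4)) = Mul(Rational(1, 3), 8) = Rational(8, 3) ≈ 2.6667)
Function('t')(X) = Rational(8, 3)
Mul(Add(Mul(Function('t')(-36), -12), -26421), Add(O, 12189)) = Mul(Add(Mul(Rational(8, 3), -12), -26421), Add(-32485, 12189)) = Mul(Add(-32, -26421), -20296) = Mul(-26453, -20296) = 536890088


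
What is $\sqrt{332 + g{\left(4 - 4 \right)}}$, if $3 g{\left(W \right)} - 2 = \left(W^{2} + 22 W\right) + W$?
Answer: $\frac{\sqrt{2994}}{3} \approx 18.239$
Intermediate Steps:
$g{\left(W \right)} = \frac{2}{3} + \frac{W^{2}}{3} + \frac{23 W}{3}$ ($g{\left(W \right)} = \frac{2}{3} + \frac{\left(W^{2} + 22 W\right) + W}{3} = \frac{2}{3} + \frac{W^{2} + 23 W}{3} = \frac{2}{3} + \left(\frac{W^{2}}{3} + \frac{23 W}{3}\right) = \frac{2}{3} + \frac{W^{2}}{3} + \frac{23 W}{3}$)
$\sqrt{332 + g{\left(4 - 4 \right)}} = \sqrt{332 + \left(\frac{2}{3} + \frac{\left(4 - 4\right)^{2}}{3} + \frac{23 \left(4 - 4\right)}{3}\right)} = \sqrt{332 + \left(\frac{2}{3} + \frac{0^{2}}{3} + \frac{23}{3} \cdot 0\right)} = \sqrt{332 + \left(\frac{2}{3} + \frac{1}{3} \cdot 0 + 0\right)} = \sqrt{332 + \left(\frac{2}{3} + 0 + 0\right)} = \sqrt{332 + \frac{2}{3}} = \sqrt{\frac{998}{3}} = \frac{\sqrt{2994}}{3}$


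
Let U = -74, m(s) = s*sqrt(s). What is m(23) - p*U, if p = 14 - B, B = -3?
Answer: 1258 + 23*sqrt(23) ≈ 1368.3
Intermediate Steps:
m(s) = s**(3/2)
p = 17 (p = 14 - 1*(-3) = 14 + 3 = 17)
m(23) - p*U = 23**(3/2) - 17*(-74) = 23*sqrt(23) - 1*(-1258) = 23*sqrt(23) + 1258 = 1258 + 23*sqrt(23)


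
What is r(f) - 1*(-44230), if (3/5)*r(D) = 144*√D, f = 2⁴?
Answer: 45190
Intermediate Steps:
f = 16
r(D) = 240*√D (r(D) = 5*(144*√D)/3 = 240*√D)
r(f) - 1*(-44230) = 240*√16 - 1*(-44230) = 240*4 + 44230 = 960 + 44230 = 45190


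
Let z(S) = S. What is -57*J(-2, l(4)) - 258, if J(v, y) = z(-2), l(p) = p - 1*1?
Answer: -144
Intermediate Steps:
l(p) = -1 + p (l(p) = p - 1 = -1 + p)
J(v, y) = -2
-57*J(-2, l(4)) - 258 = -57*(-2) - 258 = 114 - 258 = -144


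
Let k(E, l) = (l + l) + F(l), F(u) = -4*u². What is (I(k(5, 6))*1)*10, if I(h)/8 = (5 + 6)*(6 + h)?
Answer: -110880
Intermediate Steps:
k(E, l) = -4*l² + 2*l (k(E, l) = (l + l) - 4*l² = 2*l - 4*l² = -4*l² + 2*l)
I(h) = 528 + 88*h (I(h) = 8*((5 + 6)*(6 + h)) = 8*(11*(6 + h)) = 8*(66 + 11*h) = 528 + 88*h)
(I(k(5, 6))*1)*10 = ((528 + 88*(2*6*(1 - 2*6)))*1)*10 = ((528 + 88*(2*6*(1 - 12)))*1)*10 = ((528 + 88*(2*6*(-11)))*1)*10 = ((528 + 88*(-132))*1)*10 = ((528 - 11616)*1)*10 = -11088*1*10 = -11088*10 = -110880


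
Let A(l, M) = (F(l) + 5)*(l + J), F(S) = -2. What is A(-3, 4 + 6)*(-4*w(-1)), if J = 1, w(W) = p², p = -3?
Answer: 216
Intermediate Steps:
w(W) = 9 (w(W) = (-3)² = 9)
A(l, M) = 3 + 3*l (A(l, M) = (-2 + 5)*(l + 1) = 3*(1 + l) = 3 + 3*l)
A(-3, 4 + 6)*(-4*w(-1)) = (3 + 3*(-3))*(-4*9) = (3 - 9)*(-36) = -6*(-36) = 216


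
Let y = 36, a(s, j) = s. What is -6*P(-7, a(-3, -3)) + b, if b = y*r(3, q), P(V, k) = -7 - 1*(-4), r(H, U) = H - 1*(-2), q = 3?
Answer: 198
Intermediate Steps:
r(H, U) = 2 + H (r(H, U) = H + 2 = 2 + H)
P(V, k) = -3 (P(V, k) = -7 + 4 = -3)
b = 180 (b = 36*(2 + 3) = 36*5 = 180)
-6*P(-7, a(-3, -3)) + b = -6*(-3) + 180 = 18 + 180 = 198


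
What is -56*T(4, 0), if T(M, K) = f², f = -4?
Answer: -896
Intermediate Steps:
T(M, K) = 16 (T(M, K) = (-4)² = 16)
-56*T(4, 0) = -56*16 = -896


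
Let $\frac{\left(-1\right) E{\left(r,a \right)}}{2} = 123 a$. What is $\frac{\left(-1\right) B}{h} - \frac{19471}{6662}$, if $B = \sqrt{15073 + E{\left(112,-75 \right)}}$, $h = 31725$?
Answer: $- \frac{19471}{6662} - \frac{\sqrt{33523}}{31725} \approx -2.9285$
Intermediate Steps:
$E{\left(r,a \right)} = - 246 a$ ($E{\left(r,a \right)} = - 2 \cdot 123 a = - 246 a$)
$B = \sqrt{33523}$ ($B = \sqrt{15073 - -18450} = \sqrt{15073 + 18450} = \sqrt{33523} \approx 183.09$)
$\frac{\left(-1\right) B}{h} - \frac{19471}{6662} = \frac{\left(-1\right) \sqrt{33523}}{31725} - \frac{19471}{6662} = - \sqrt{33523} \cdot \frac{1}{31725} - \frac{19471}{6662} = - \frac{\sqrt{33523}}{31725} - \frac{19471}{6662} = - \frac{19471}{6662} - \frac{\sqrt{33523}}{31725}$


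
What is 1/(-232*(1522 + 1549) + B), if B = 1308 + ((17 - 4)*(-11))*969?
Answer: -1/849731 ≈ -1.1768e-6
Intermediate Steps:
B = -137259 (B = 1308 + (13*(-11))*969 = 1308 - 143*969 = 1308 - 138567 = -137259)
1/(-232*(1522 + 1549) + B) = 1/(-232*(1522 + 1549) - 137259) = 1/(-232*3071 - 137259) = 1/(-712472 - 137259) = 1/(-849731) = -1/849731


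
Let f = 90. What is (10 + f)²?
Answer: 10000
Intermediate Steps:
(10 + f)² = (10 + 90)² = 100² = 10000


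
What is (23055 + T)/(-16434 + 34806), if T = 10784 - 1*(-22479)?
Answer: 28159/9186 ≈ 3.0654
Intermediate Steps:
T = 33263 (T = 10784 + 22479 = 33263)
(23055 + T)/(-16434 + 34806) = (23055 + 33263)/(-16434 + 34806) = 56318/18372 = 56318*(1/18372) = 28159/9186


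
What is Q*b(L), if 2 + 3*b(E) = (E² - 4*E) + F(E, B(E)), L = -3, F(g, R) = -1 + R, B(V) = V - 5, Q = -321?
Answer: -1070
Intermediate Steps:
B(V) = -5 + V
b(E) = -8/3 - E + E²/3 (b(E) = -⅔ + ((E² - 4*E) + (-1 + (-5 + E)))/3 = -⅔ + ((E² - 4*E) + (-6 + E))/3 = -⅔ + (-6 + E² - 3*E)/3 = -⅔ + (-2 - E + E²/3) = -8/3 - E + E²/3)
Q*b(L) = -321*(-8/3 - 1*(-3) + (⅓)*(-3)²) = -321*(-8/3 + 3 + (⅓)*9) = -321*(-8/3 + 3 + 3) = -321*10/3 = -1070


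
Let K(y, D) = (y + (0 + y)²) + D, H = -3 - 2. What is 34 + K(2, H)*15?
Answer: 49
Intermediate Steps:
H = -5
K(y, D) = D + y + y² (K(y, D) = (y + y²) + D = D + y + y²)
34 + K(2, H)*15 = 34 + (-5 + 2 + 2²)*15 = 34 + (-5 + 2 + 4)*15 = 34 + 1*15 = 34 + 15 = 49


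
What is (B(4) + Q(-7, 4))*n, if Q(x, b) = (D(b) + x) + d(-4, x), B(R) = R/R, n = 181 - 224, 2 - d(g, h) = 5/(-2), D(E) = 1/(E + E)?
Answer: 473/8 ≈ 59.125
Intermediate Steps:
D(E) = 1/(2*E)
d(g, h) = 9/2 (d(g, h) = 2 - 5/(-2) = 2 - 5*(-1)/2 = 2 - 1*(-5/2) = 2 + 5/2 = 9/2)
n = -43
B(R) = 1
Q(x, b) = 9/2 + x + 1/(2*b) (Q(x, b) = (1/(2*b) + x) + 9/2 = (x + 1/(2*b)) + 9/2 = 9/2 + x + 1/(2*b))
(B(4) + Q(-7, 4))*n = (1 + (9/2 - 7 + (½)/4))*(-43) = (1 + (9/2 - 7 + (½)*(¼)))*(-43) = (1 + (9/2 - 7 + ⅛))*(-43) = (1 - 19/8)*(-43) = -11/8*(-43) = 473/8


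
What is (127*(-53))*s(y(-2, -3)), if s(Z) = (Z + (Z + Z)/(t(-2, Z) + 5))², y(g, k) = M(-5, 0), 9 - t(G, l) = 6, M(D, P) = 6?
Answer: -1514475/4 ≈ -3.7862e+5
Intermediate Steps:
t(G, l) = 3 (t(G, l) = 9 - 1*6 = 9 - 6 = 3)
y(g, k) = 6
s(Z) = 25*Z²/16 (s(Z) = (Z + (Z + Z)/(3 + 5))² = (Z + (2*Z)/8)² = (Z + (2*Z)*(⅛))² = (Z + Z/4)² = (5*Z/4)² = 25*Z²/16)
(127*(-53))*s(y(-2, -3)) = (127*(-53))*((25/16)*6²) = -168275*36/16 = -6731*225/4 = -1514475/4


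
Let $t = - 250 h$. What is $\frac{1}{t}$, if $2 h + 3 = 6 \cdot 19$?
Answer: $- \frac{1}{13875} \approx -7.2072 \cdot 10^{-5}$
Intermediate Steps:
$h = \frac{111}{2}$ ($h = - \frac{3}{2} + \frac{6 \cdot 19}{2} = - \frac{3}{2} + \frac{1}{2} \cdot 114 = - \frac{3}{2} + 57 = \frac{111}{2} \approx 55.5$)
$t = -13875$ ($t = \left(-250\right) \frac{111}{2} = -13875$)
$\frac{1}{t} = \frac{1}{-13875} = - \frac{1}{13875}$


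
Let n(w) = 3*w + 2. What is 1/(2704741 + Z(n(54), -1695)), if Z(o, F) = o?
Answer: 1/2704905 ≈ 3.6970e-7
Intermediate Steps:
n(w) = 2 + 3*w
1/(2704741 + Z(n(54), -1695)) = 1/(2704741 + (2 + 3*54)) = 1/(2704741 + (2 + 162)) = 1/(2704741 + 164) = 1/2704905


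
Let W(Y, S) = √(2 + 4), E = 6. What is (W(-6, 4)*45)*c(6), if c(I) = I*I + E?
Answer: 1890*√6 ≈ 4629.5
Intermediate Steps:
W(Y, S) = √6
c(I) = 6 + I² (c(I) = I*I + 6 = I² + 6 = 6 + I²)
(W(-6, 4)*45)*c(6) = (√6*45)*(6 + 6²) = (45*√6)*(6 + 36) = (45*√6)*42 = 1890*√6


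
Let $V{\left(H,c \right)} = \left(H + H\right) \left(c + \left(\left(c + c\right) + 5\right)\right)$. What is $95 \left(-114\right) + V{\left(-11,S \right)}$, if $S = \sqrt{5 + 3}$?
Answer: $-10940 - 132 \sqrt{2} \approx -11127.0$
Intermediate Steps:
$S = 2 \sqrt{2}$ ($S = \sqrt{8} = 2 \sqrt{2} \approx 2.8284$)
$V{\left(H,c \right)} = 2 H \left(5 + 3 c\right)$ ($V{\left(H,c \right)} = 2 H \left(c + \left(2 c + 5\right)\right) = 2 H \left(c + \left(5 + 2 c\right)\right) = 2 H \left(5 + 3 c\right)$)
$95 \left(-114\right) + V{\left(-11,S \right)} = 95 \left(-114\right) + 2 \left(-11\right) \left(5 + 3 \cdot 2 \sqrt{2}\right) = -10830 + 2 \left(-11\right) \left(5 + 6 \sqrt{2}\right) = -10830 - \left(110 + 132 \sqrt{2}\right) = -10940 - 132 \sqrt{2}$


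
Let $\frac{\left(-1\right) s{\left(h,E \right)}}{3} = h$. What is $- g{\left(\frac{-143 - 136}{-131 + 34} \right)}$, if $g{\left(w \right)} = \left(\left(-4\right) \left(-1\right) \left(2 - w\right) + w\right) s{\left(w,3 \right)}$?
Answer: $- \frac{51057}{9409} \approx -5.4264$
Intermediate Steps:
$s{\left(h,E \right)} = - 3 h$
$g{\left(w \right)} = - 3 w \left(8 - 3 w\right)$ ($g{\left(w \right)} = \left(\left(-4\right) \left(-1\right) \left(2 - w\right) + w\right) \left(- 3 w\right) = \left(4 \left(2 - w\right) + w\right) \left(- 3 w\right) = \left(\left(8 - 4 w\right) + w\right) \left(- 3 w\right) = \left(8 - 3 w\right) \left(- 3 w\right) = - 3 w \left(8 - 3 w\right)$)
$- g{\left(\frac{-143 - 136}{-131 + 34} \right)} = - 3 \frac{-143 - 136}{-131 + 34} \left(-8 + 3 \frac{-143 - 136}{-131 + 34}\right) = - 3 \left(- \frac{279}{-97}\right) \left(-8 + 3 \left(- \frac{279}{-97}\right)\right) = - 3 \left(\left(-279\right) \left(- \frac{1}{97}\right)\right) \left(-8 + 3 \left(\left(-279\right) \left(- \frac{1}{97}\right)\right)\right) = - \frac{3 \cdot 279 \left(-8 + 3 \cdot \frac{279}{97}\right)}{97} = - \frac{3 \cdot 279 \left(-8 + \frac{837}{97}\right)}{97} = - \frac{3 \cdot 279 \cdot 61}{97 \cdot 97} = \left(-1\right) \frac{51057}{9409} = - \frac{51057}{9409}$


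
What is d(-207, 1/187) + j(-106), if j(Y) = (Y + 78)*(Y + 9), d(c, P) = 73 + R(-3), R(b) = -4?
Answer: 2785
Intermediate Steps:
d(c, P) = 69 (d(c, P) = 73 - 4 = 69)
j(Y) = (9 + Y)*(78 + Y) (j(Y) = (78 + Y)*(9 + Y) = (9 + Y)*(78 + Y))
d(-207, 1/187) + j(-106) = 69 + (702 + (-106)² + 87*(-106)) = 69 + (702 + 11236 - 9222) = 69 + 2716 = 2785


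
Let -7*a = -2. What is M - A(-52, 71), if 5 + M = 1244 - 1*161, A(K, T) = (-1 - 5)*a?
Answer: 7558/7 ≈ 1079.7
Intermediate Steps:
a = 2/7 (a = -⅐*(-2) = 2/7 ≈ 0.28571)
A(K, T) = -12/7 (A(K, T) = (-1 - 5)*(2/7) = -6*2/7 = -12/7)
M = 1078 (M = -5 + (1244 - 1*161) = -5 + (1244 - 161) = -5 + 1083 = 1078)
M - A(-52, 71) = 1078 - 1*(-12/7) = 1078 + 12/7 = 7558/7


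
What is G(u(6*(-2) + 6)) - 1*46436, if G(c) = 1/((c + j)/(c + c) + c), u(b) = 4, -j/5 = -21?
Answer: -6547468/141 ≈ -46436.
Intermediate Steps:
j = 105 (j = -5*(-21) = 105)
G(c) = 1/(c + (105 + c)/(2*c)) (G(c) = 1/((c + 105)/(c + c) + c) = 1/((105 + c)/((2*c)) + c) = 1/((105 + c)*(1/(2*c)) + c) = 1/((105 + c)/(2*c) + c) = 1/(c + (105 + c)/(2*c)))
G(u(6*(-2) + 6)) - 1*46436 = 2*4/(105 + 4 + 2*4**2) - 1*46436 = 2*4/(105 + 4 + 2*16) - 46436 = 2*4/(105 + 4 + 32) - 46436 = 2*4/141 - 46436 = 2*4*(1/141) - 46436 = 8/141 - 46436 = -6547468/141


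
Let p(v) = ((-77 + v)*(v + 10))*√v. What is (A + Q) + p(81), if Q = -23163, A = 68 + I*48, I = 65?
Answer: -16699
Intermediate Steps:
A = 3188 (A = 68 + 65*48 = 68 + 3120 = 3188)
p(v) = √v*(-77 + v)*(10 + v) (p(v) = ((-77 + v)*(10 + v))*√v = √v*(-77 + v)*(10 + v))
(A + Q) + p(81) = (3188 - 23163) + √81*(-770 + 81² - 67*81) = -19975 + 9*(-770 + 6561 - 5427) = -19975 + 9*364 = -19975 + 3276 = -16699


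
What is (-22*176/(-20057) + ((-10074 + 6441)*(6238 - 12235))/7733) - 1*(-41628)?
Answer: 6893549138401/155100781 ≈ 44446.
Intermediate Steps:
(-22*176/(-20057) + ((-10074 + 6441)*(6238 - 12235))/7733) - 1*(-41628) = (-3872*(-1/20057) - 3633*(-5997)*(1/7733)) + 41628 = (3872/20057 + 21787101*(1/7733)) + 41628 = (3872/20057 + 21787101/7733) + 41628 = 437013826933/155100781 + 41628 = 6893549138401/155100781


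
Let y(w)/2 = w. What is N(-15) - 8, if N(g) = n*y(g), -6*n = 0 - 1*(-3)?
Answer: 7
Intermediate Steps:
y(w) = 2*w
n = -1/2 (n = -(0 - 1*(-3))/6 = -(0 + 3)/6 = -1/6*3 = -1/2 ≈ -0.50000)
N(g) = -g
N(-15) - 8 = -1*(-15) - 8 = 15 - 8 = 7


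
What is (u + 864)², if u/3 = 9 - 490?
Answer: 335241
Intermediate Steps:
u = -1443 (u = 3*(9 - 490) = 3*(-481) = -1443)
(u + 864)² = (-1443 + 864)² = (-579)² = 335241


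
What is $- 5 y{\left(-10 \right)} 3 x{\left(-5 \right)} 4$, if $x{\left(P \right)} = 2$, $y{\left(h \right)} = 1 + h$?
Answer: $1080$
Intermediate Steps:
$- 5 y{\left(-10 \right)} 3 x{\left(-5 \right)} 4 = - 5 \left(1 - 10\right) 3 \cdot 2 \cdot 4 = \left(-5\right) \left(-9\right) 6 \cdot 4 = 45 \cdot 24 = 1080$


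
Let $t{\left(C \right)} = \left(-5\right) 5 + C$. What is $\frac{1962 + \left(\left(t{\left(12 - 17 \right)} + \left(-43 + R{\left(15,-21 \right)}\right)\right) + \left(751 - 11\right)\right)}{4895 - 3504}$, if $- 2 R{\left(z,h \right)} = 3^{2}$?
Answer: $\frac{5249}{2782} \approx 1.8868$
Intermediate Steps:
$R{\left(z,h \right)} = - \frac{9}{2}$ ($R{\left(z,h \right)} = - \frac{3^{2}}{2} = \left(- \frac{1}{2}\right) 9 = - \frac{9}{2}$)
$t{\left(C \right)} = -25 + C$
$\frac{1962 + \left(\left(t{\left(12 - 17 \right)} + \left(-43 + R{\left(15,-21 \right)}\right)\right) + \left(751 - 11\right)\right)}{4895 - 3504} = \frac{1962 + \left(\left(\left(-25 + \left(12 - 17\right)\right) - \frac{95}{2}\right) + \left(751 - 11\right)\right)}{4895 - 3504} = \frac{1962 + \left(\left(\left(-25 - 5\right) - \frac{95}{2}\right) + \left(751 - 11\right)\right)}{1391} = \left(1962 + \left(\left(-30 - \frac{95}{2}\right) + 740\right)\right) \frac{1}{1391} = \left(1962 + \left(- \frac{155}{2} + 740\right)\right) \frac{1}{1391} = \left(1962 + \frac{1325}{2}\right) \frac{1}{1391} = \frac{5249}{2} \cdot \frac{1}{1391} = \frac{5249}{2782}$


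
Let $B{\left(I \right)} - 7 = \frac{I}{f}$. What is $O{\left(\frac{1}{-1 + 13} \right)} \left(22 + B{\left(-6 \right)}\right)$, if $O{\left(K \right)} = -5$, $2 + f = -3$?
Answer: $-151$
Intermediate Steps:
$f = -5$ ($f = -2 - 3 = -5$)
$B{\left(I \right)} = 7 - \frac{I}{5}$ ($B{\left(I \right)} = 7 + \frac{I}{-5} = 7 + I \left(- \frac{1}{5}\right) = 7 - \frac{I}{5}$)
$O{\left(\frac{1}{-1 + 13} \right)} \left(22 + B{\left(-6 \right)}\right) = - 5 \left(22 + \left(7 - - \frac{6}{5}\right)\right) = - 5 \left(22 + \left(7 + \frac{6}{5}\right)\right) = - 5 \left(22 + \frac{41}{5}\right) = \left(-5\right) \frac{151}{5} = -151$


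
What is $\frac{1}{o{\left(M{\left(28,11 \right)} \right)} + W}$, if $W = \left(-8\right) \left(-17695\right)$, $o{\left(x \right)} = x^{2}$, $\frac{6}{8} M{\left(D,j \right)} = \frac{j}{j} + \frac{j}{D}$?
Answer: $\frac{49}{6936609} \approx 7.064 \cdot 10^{-6}$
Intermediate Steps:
$M{\left(D,j \right)} = \frac{4}{3} + \frac{4 j}{3 D}$ ($M{\left(D,j \right)} = \frac{4 \left(\frac{j}{j} + \frac{j}{D}\right)}{3} = \frac{4 \left(1 + \frac{j}{D}\right)}{3} = \frac{4}{3} + \frac{4 j}{3 D}$)
$W = 141560$
$\frac{1}{o{\left(M{\left(28,11 \right)} \right)} + W} = \frac{1}{\left(\frac{4 \left(28 + 11\right)}{3 \cdot 28}\right)^{2} + 141560} = \frac{1}{\left(\frac{4}{3} \cdot \frac{1}{28} \cdot 39\right)^{2} + 141560} = \frac{1}{\left(\frac{13}{7}\right)^{2} + 141560} = \frac{1}{\frac{169}{49} + 141560} = \frac{1}{\frac{6936609}{49}} = \frac{49}{6936609}$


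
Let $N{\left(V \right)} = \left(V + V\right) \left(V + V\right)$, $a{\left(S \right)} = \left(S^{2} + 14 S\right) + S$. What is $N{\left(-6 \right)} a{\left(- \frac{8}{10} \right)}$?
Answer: $- \frac{40896}{25} \approx -1635.8$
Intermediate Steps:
$a{\left(S \right)} = S^{2} + 15 S$
$N{\left(V \right)} = 4 V^{2}$ ($N{\left(V \right)} = 2 V 2 V = 4 V^{2}$)
$N{\left(-6 \right)} a{\left(- \frac{8}{10} \right)} = 4 \left(-6\right)^{2} - \frac{8}{10} \left(15 - \frac{8}{10}\right) = 4 \cdot 36 \left(-8\right) \frac{1}{10} \left(15 - \frac{4}{5}\right) = 144 \left(- \frac{4 \left(15 - \frac{4}{5}\right)}{5}\right) = 144 \left(\left(- \frac{4}{5}\right) \frac{71}{5}\right) = 144 \left(- \frac{284}{25}\right) = - \frac{40896}{25}$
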